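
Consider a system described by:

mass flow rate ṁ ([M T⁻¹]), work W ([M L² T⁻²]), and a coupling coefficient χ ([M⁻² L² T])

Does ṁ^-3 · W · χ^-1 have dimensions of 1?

yes

Sum the exponent of each base dimension across the product:
  M: −3·[ṁ]_M + [W]_M − [χ]_M = −3·(1) + (1) − (-2) = 0
  L: −3·[ṁ]_L + [W]_L − [χ]_L = −3·(0) + (2) − (2) = 0
  T: −3·[ṁ]_T + [W]_T − [χ]_T = −3·(-1) + (-2) − (1) = 0
All base exponents vanish — dimensionless.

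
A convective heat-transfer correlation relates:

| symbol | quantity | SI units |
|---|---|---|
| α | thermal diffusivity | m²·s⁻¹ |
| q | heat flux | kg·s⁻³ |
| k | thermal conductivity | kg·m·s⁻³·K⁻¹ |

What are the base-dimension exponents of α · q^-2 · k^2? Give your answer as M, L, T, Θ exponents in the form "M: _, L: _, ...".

Collect each base-dimension exponent across the product:
  M: (0) − 2·(1) + 2·(1) = 0
  L: (2) − 2·(0) + 2·(1) = 4
  T: (-1) − 2·(-3) + 2·(-3) = -1
  Θ: (0) − 2·(0) + 2·(-1) = -2
So the dimensions are [L⁴ T⁻¹ Θ⁻²].

M: 0, L: 4, T: -1, Θ: -2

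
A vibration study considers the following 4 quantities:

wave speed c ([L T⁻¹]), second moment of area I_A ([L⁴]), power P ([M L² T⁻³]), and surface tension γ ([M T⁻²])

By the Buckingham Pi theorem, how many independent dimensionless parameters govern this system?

1

There are 4 variables and 3 base dimensions (M, L, T).
The dimension matrix has rank 3.
Independent dimensionless groups: 4 − 3 = 1.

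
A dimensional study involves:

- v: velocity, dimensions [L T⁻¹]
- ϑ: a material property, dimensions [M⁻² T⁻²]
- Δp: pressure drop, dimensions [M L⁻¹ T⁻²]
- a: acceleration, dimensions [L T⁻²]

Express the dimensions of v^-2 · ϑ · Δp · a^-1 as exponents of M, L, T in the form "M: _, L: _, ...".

Collect each base-dimension exponent across the product:
  M: −2·(0) + (-2) + (1) − (0) = -1
  L: −2·(1) + (0) + (-1) − (1) = -4
  T: −2·(-1) + (-2) + (-2) − (-2) = 0
So the dimensions are [M⁻¹ L⁻⁴].

M: -1, L: -4, T: 0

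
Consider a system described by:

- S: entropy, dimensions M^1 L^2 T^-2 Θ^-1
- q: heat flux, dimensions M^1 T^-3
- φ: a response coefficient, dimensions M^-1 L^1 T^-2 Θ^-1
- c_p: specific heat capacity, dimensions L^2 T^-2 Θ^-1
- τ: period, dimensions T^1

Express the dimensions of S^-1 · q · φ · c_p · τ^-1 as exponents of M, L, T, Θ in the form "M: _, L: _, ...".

M: -1, L: 1, T: -6, Θ: -1

Collect each base-dimension exponent across the product:
  M: −(1) + (1) + (-1) + (0) − (0) = -1
  L: −(2) + (0) + (1) + (2) − (0) = 1
  T: −(-2) + (-3) + (-2) + (-2) − (1) = -6
  Θ: −(-1) + (0) + (-1) + (-1) − (0) = -1
So the dimensions are [M⁻¹ L T⁻⁶ Θ⁻¹].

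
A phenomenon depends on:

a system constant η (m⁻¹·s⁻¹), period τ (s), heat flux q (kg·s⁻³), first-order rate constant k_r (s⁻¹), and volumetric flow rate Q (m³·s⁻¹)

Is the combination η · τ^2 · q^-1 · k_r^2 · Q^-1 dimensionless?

no

Sum the exponent of each base dimension across the product:
  M: [η]_M + 2·[τ]_M − [q]_M + 2·[k_r]_M − [Q]_M = (0) + 2·(0) − (1) + 2·(0) − (0) = -1
  L: [η]_L + 2·[τ]_L − [q]_L + 2·[k_r]_L − [Q]_L = (-1) + 2·(0) − (0) + 2·(0) − (3) = -4
  T: [η]_T + 2·[τ]_T − [q]_T + 2·[k_r]_T − [Q]_T = (-1) + 2·(1) − (-3) + 2·(-1) − (-1) = 3
Net dimensions [M⁻¹ L⁻⁴ T³] ≠ [1] — not dimensionless.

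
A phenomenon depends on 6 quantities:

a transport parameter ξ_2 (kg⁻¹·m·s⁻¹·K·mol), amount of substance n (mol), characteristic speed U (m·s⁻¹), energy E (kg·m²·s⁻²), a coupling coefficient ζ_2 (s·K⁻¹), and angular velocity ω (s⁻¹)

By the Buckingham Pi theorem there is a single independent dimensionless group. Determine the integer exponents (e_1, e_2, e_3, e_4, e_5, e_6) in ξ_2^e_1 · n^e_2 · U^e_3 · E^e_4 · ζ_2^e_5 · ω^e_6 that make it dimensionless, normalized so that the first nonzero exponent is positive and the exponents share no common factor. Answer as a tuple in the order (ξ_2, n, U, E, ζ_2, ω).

(1, -1, -3, 1, 1, 1)

M: e_1·(-1) + e_2·(0) + e_3·(0) + e_4·(1) + e_5·(0) + e_6·(0) = 0
L: e_1·(1) + e_2·(0) + e_3·(1) + e_4·(2) + e_5·(0) + e_6·(0) = 0
T: e_1·(-1) + e_2·(0) + e_3·(-1) + e_4·(-2) + e_5·(1) + e_6·(-1) = 0
Θ: e_1·(1) + e_2·(0) + e_3·(0) + e_4·(0) + e_5·(-1) + e_6·(0) = 0
N: e_1·(1) + e_2·(1) + e_3·(0) + e_4·(0) + e_5·(0) + e_6·(0) = 0
Solving this homogeneous linear system for the smallest-integer solution (first nonzero entry positive) gives (1, -1, -3, 1, 1, 1).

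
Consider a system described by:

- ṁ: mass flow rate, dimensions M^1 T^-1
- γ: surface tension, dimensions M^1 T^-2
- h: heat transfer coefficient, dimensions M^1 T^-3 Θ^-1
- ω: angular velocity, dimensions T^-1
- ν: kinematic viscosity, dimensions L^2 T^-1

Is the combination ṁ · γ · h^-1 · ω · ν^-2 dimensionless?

no

Sum the exponent of each base dimension across the product:
  M: [ṁ]_M + [γ]_M − [h]_M + [ω]_M − 2·[ν]_M = (1) + (1) − (1) + (0) − 2·(0) = 1
  L: [ṁ]_L + [γ]_L − [h]_L + [ω]_L − 2·[ν]_L = (0) + (0) − (0) + (0) − 2·(2) = -4
  T: [ṁ]_T + [γ]_T − [h]_T + [ω]_T − 2·[ν]_T = (-1) + (-2) − (-3) + (-1) − 2·(-1) = 1
  Θ: [ṁ]_Θ + [γ]_Θ − [h]_Θ + [ω]_Θ − 2·[ν]_Θ = (0) + (0) − (-1) + (0) − 2·(0) = 1
Net dimensions [M L⁻⁴ T Θ] ≠ [1] — not dimensionless.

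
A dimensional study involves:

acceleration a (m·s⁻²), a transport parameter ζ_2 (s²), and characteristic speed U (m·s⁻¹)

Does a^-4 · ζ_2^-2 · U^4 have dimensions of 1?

yes

Sum the exponent of each base dimension across the product:
  L: −4·[a]_L − 2·[ζ_2]_L + 4·[U]_L = −4·(1) − 2·(0) + 4·(1) = 0
  T: −4·[a]_T − 2·[ζ_2]_T + 4·[U]_T = −4·(-2) − 2·(2) + 4·(-1) = 0
All base exponents vanish — dimensionless.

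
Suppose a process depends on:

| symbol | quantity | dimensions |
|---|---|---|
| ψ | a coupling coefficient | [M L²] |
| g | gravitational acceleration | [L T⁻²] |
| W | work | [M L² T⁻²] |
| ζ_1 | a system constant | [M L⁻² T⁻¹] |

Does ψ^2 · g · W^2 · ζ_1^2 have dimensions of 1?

no

Sum the exponent of each base dimension across the product:
  M: 2·[ψ]_M + [g]_M + 2·[W]_M + 2·[ζ_1]_M = 2·(1) + (0) + 2·(1) + 2·(1) = 6
  L: 2·[ψ]_L + [g]_L + 2·[W]_L + 2·[ζ_1]_L = 2·(2) + (1) + 2·(2) + 2·(-2) = 5
  T: 2·[ψ]_T + [g]_T + 2·[W]_T + 2·[ζ_1]_T = 2·(0) + (-2) + 2·(-2) + 2·(-1) = -8
Net dimensions [M⁶ L⁵ T⁻⁸] ≠ [1] — not dimensionless.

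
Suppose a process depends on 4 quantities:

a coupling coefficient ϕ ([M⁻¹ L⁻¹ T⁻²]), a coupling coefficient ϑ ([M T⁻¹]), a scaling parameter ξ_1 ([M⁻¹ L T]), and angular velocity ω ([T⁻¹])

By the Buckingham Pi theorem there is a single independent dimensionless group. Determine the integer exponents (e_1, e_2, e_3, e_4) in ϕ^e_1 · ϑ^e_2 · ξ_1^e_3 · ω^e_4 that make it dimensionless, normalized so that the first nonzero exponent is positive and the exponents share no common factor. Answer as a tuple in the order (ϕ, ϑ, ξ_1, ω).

(1, 2, 1, -3)

M: e_1·(-1) + e_2·(1) + e_3·(-1) + e_4·(0) = 0
L: e_1·(-1) + e_2·(0) + e_3·(1) + e_4·(0) = 0
T: e_1·(-2) + e_2·(-1) + e_3·(1) + e_4·(-1) = 0
Solving this homogeneous linear system for the smallest-integer solution (first nonzero entry positive) gives (1, 2, 1, -3).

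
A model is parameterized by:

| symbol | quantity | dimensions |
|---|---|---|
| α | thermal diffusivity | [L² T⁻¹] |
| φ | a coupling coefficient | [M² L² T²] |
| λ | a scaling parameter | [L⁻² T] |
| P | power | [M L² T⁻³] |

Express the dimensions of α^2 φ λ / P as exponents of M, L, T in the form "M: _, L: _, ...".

M: 1, L: 2, T: 4

Collect each base-dimension exponent across the product:
  M: 2·(0) + (2) + (0) − (1) = 1
  L: 2·(2) + (2) + (-2) − (2) = 2
  T: 2·(-1) + (2) + (1) − (-3) = 4
So the dimensions are [M L² T⁴].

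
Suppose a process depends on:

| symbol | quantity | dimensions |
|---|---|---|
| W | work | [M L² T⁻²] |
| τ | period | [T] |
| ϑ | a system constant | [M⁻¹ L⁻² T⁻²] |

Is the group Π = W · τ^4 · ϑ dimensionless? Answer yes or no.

Sum the exponent of each base dimension across the product:
  M: [W]_M + 4·[τ]_M + [ϑ]_M = (1) + 4·(0) + (-1) = 0
  L: [W]_L + 4·[τ]_L + [ϑ]_L = (2) + 4·(0) + (-2) = 0
  T: [W]_T + 4·[τ]_T + [ϑ]_T = (-2) + 4·(1) + (-2) = 0
All base exponents vanish — dimensionless.

yes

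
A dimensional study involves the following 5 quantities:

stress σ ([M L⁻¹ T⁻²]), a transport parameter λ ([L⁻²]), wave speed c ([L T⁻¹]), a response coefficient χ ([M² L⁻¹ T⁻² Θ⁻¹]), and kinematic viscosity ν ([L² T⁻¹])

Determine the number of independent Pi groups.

There are 5 variables and 4 base dimensions (M, L, T, Θ).
The dimension matrix has rank 4.
Independent dimensionless groups: 5 − 4 = 1.

1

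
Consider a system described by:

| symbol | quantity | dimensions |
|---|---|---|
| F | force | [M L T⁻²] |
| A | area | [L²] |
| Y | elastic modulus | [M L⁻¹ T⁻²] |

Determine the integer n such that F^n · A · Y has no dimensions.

Balance the M exponent: (1)·n from F, plus (0) + (1) = 1 from the rest, must sum to zero.
n + 1 = 0, so n = -1.

-1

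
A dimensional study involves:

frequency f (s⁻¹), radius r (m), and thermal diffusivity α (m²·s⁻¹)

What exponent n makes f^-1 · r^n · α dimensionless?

Balance the L exponent: (1)·n from r, plus −(0) + (2) = 2 from the rest, must sum to zero.
n + 2 = 0, so n = -2.

-2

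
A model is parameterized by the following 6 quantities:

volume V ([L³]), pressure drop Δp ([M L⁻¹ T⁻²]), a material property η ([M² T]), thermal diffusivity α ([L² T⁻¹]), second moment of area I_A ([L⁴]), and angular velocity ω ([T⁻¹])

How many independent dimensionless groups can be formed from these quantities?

There are 6 variables and 3 base dimensions (M, L, T).
The dimension matrix has rank 3.
Independent dimensionless groups: 6 − 3 = 3.

3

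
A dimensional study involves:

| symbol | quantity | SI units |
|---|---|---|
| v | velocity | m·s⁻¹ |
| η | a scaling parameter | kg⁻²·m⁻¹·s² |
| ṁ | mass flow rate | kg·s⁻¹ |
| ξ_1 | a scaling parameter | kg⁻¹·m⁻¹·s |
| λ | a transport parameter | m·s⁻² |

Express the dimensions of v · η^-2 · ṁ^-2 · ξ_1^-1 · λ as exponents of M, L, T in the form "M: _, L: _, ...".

Collect each base-dimension exponent across the product:
  M: (0) − 2·(-2) − 2·(1) − (-1) + (0) = 3
  L: (1) − 2·(-1) − 2·(0) − (-1) + (1) = 5
  T: (-1) − 2·(2) − 2·(-1) − (1) + (-2) = -6
So the dimensions are [M³ L⁵ T⁻⁶].

M: 3, L: 5, T: -6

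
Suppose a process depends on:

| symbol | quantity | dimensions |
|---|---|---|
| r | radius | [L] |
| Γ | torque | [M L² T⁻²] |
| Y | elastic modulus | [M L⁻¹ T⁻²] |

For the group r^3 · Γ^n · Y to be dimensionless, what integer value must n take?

-1

Balance the M exponent: (1)·n from Γ, plus 3·(0) + (1) = 1 from the rest, must sum to zero.
n + 1 = 0, so n = -1.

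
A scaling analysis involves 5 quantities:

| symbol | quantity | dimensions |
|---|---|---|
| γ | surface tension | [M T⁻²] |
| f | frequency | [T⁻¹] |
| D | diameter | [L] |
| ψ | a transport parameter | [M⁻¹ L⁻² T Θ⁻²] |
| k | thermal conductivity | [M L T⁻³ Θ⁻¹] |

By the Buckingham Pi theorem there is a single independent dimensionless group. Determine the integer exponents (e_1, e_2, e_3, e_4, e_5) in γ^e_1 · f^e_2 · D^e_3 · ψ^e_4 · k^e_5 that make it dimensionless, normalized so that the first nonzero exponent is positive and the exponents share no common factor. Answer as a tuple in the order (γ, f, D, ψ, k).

M: e_1·(1) + e_2·(0) + e_3·(0) + e_4·(-1) + e_5·(1) = 0
L: e_1·(0) + e_2·(0) + e_3·(1) + e_4·(-2) + e_5·(1) = 0
T: e_1·(-2) + e_2·(-1) + e_3·(0) + e_4·(1) + e_5·(-3) = 0
Θ: e_1·(0) + e_2·(0) + e_3·(0) + e_4·(-2) + e_5·(-1) = 0
Solving this homogeneous linear system for the smallest-integer solution (first nonzero entry positive) gives (3, 1, 4, 1, -2).

(3, 1, 4, 1, -2)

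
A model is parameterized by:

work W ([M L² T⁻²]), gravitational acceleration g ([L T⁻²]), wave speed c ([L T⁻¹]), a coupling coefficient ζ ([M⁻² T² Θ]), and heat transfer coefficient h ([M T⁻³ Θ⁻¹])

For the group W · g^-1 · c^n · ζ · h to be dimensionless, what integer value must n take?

-1

Balance the L exponent: (1)·n from c, plus (2) − (1) + (0) + (0) = 1 from the rest, must sum to zero.
n + 1 = 0, so n = -1.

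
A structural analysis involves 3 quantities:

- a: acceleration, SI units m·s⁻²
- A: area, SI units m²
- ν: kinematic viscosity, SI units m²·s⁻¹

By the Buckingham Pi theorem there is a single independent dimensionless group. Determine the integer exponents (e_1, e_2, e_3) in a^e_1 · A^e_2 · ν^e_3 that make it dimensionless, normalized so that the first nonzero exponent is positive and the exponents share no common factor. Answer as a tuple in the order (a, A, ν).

(2, 3, -4)

L: e_1·(1) + e_2·(2) + e_3·(2) = 0
T: e_1·(-2) + e_2·(0) + e_3·(-1) = 0
Solving this homogeneous linear system for the smallest-integer solution (first nonzero entry positive) gives (2, 3, -4).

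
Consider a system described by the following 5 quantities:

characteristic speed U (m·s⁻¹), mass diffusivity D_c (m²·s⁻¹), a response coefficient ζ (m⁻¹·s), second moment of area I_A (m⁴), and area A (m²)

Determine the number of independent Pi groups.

There are 5 variables and 2 base dimensions (L, T).
The dimension matrix has rank 2.
Independent dimensionless groups: 5 − 2 = 3.

3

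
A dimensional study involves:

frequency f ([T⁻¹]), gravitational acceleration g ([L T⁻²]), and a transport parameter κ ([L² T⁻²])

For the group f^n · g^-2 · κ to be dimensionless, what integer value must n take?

Balance the T exponent: (-1)·n from f, plus −2·(-2) + (-2) = 2 from the rest, must sum to zero.
−n + 2 = 0, so n = 2.

2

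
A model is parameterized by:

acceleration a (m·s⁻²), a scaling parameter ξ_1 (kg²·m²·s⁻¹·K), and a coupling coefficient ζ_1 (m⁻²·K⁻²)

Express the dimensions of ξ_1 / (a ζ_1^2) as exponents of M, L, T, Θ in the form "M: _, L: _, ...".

Collect each base-dimension exponent across the product:
  M: −(0) + (2) − 2·(0) = 2
  L: −(1) + (2) − 2·(-2) = 5
  T: −(-2) + (-1) − 2·(0) = 1
  Θ: −(0) + (1) − 2·(-2) = 5
So the dimensions are [M² L⁵ T Θ⁵].

M: 2, L: 5, T: 1, Θ: 5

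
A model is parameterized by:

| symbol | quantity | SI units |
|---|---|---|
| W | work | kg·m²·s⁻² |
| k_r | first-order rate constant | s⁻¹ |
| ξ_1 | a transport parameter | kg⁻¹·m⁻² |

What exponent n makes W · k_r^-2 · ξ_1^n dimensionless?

1

Balance the M exponent: (-1)·n from ξ_1, plus (1) − 2·(0) = 1 from the rest, must sum to zero.
−n + 1 = 0, so n = 1.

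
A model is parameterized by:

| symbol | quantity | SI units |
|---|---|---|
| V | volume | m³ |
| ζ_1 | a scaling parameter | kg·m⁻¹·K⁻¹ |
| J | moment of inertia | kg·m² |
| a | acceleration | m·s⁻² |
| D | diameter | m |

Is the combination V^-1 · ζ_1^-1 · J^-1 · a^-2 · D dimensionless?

Sum the exponent of each base dimension across the product:
  M: −[V]_M − [ζ_1]_M − [J]_M − 2·[a]_M + [D]_M = −(0) − (1) − (1) − 2·(0) + (0) = -2
  L: −[V]_L − [ζ_1]_L − [J]_L − 2·[a]_L + [D]_L = −(3) − (-1) − (2) − 2·(1) + (1) = -5
  T: −[V]_T − [ζ_1]_T − [J]_T − 2·[a]_T + [D]_T = −(0) − (0) − (0) − 2·(-2) + (0) = 4
  Θ: −[V]_Θ − [ζ_1]_Θ − [J]_Θ − 2·[a]_Θ + [D]_Θ = −(0) − (-1) − (0) − 2·(0) + (0) = 1
Net dimensions [M⁻² L⁻⁵ T⁴ Θ] ≠ [1] — not dimensionless.

no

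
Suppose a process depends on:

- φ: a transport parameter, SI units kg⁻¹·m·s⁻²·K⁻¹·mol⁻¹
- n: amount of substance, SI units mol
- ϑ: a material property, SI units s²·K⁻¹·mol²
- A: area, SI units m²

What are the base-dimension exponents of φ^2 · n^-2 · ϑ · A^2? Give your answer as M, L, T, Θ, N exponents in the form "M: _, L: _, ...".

M: -2, L: 6, T: -2, Θ: -3, N: -2

Collect each base-dimension exponent across the product:
  M: 2·(-1) − 2·(0) + (0) + 2·(0) = -2
  L: 2·(1) − 2·(0) + (0) + 2·(2) = 6
  T: 2·(-2) − 2·(0) + (2) + 2·(0) = -2
  Θ: 2·(-1) − 2·(0) + (-1) + 2·(0) = -3
  N: 2·(-1) − 2·(1) + (2) + 2·(0) = -2
So the dimensions are [M⁻² L⁶ T⁻² Θ⁻³ N⁻²].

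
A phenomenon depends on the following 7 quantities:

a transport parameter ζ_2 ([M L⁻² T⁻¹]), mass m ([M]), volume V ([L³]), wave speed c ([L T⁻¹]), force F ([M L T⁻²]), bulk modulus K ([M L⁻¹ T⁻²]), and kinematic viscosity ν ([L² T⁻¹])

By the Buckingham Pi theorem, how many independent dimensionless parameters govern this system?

4

There are 7 variables and 3 base dimensions (M, L, T).
The dimension matrix has rank 3.
Independent dimensionless groups: 7 − 3 = 4.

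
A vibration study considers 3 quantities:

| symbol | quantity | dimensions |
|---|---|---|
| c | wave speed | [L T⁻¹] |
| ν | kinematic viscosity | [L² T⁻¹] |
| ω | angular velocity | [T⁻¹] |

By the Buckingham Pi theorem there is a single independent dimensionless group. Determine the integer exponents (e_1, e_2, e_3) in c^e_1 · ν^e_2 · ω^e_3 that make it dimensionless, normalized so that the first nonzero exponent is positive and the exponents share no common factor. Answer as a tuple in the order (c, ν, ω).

L: e_1·(1) + e_2·(2) + e_3·(0) = 0
T: e_1·(-1) + e_2·(-1) + e_3·(-1) = 0
Solving this homogeneous linear system for the smallest-integer solution (first nonzero entry positive) gives (2, -1, -1).

(2, -1, -1)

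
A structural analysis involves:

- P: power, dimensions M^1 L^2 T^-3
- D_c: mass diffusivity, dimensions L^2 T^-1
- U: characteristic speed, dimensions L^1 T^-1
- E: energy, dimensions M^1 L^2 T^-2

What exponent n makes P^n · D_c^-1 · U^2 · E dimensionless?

Balance the M exponent: (1)·n from P, plus −(0) + 2·(0) + (1) = 1 from the rest, must sum to zero.
n + 1 = 0, so n = -1.

-1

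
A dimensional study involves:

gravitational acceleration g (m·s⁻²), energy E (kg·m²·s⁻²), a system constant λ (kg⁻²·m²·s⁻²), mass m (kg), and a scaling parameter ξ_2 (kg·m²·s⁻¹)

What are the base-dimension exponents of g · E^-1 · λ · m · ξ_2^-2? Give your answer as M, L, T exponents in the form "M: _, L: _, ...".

M: -4, L: -3, T: 0

Collect each base-dimension exponent across the product:
  M: (0) − (1) + (-2) + (1) − 2·(1) = -4
  L: (1) − (2) + (2) + (0) − 2·(2) = -3
  T: (-2) − (-2) + (-2) + (0) − 2·(-1) = 0
So the dimensions are [M⁻⁴ L⁻³].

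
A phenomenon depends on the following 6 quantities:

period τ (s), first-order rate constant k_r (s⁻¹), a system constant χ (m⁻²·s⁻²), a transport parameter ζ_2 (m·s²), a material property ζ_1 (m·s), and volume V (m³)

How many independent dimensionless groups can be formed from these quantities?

4

There are 6 variables and 2 base dimensions (L, T).
The dimension matrix has rank 2.
Independent dimensionless groups: 6 − 2 = 4.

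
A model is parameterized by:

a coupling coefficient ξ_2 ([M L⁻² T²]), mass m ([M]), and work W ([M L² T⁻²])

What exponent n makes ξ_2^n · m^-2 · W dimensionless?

Balance the M exponent: (1)·n from ξ_2, plus −2·(1) + (1) = -1 from the rest, must sum to zero.
n − 1 = 0, so n = 1.

1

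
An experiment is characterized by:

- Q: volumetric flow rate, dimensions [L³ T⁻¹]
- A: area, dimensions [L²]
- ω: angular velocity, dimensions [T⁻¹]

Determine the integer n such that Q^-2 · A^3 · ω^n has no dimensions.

2

Balance the T exponent: (-1)·n from ω, plus −2·(-1) + 3·(0) = 2 from the rest, must sum to zero.
−n + 2 = 0, so n = 2.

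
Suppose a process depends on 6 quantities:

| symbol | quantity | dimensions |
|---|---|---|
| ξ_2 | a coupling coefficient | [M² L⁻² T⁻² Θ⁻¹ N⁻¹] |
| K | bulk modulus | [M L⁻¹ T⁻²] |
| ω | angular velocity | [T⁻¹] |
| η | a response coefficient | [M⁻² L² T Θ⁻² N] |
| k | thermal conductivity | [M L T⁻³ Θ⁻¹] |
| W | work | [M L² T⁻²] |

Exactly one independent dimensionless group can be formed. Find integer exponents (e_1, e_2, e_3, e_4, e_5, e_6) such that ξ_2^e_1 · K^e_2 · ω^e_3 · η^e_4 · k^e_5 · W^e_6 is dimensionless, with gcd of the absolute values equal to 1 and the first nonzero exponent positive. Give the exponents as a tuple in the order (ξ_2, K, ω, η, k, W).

M: e_1·(2) + e_2·(1) + e_3·(0) + e_4·(-2) + e_5·(1) + e_6·(1) = 0
L: e_1·(-2) + e_2·(-1) + e_3·(0) + e_4·(2) + e_5·(1) + e_6·(2) = 0
T: e_1·(-2) + e_2·(-2) + e_3·(-1) + e_4·(1) + e_5·(-3) + e_6·(-2) = 0
Θ: e_1·(-1) + e_2·(0) + e_3·(0) + e_4·(-2) + e_5·(-1) + e_6·(0) = 0
N: e_1·(-1) + e_2·(0) + e_3·(0) + e_4·(1) + e_5·(0) + e_6·(0) = 0
Solving this homogeneous linear system for the smallest-integer solution (first nonzero entry positive) gives (1, 1, 2, 1, -3, 2).

(1, 1, 2, 1, -3, 2)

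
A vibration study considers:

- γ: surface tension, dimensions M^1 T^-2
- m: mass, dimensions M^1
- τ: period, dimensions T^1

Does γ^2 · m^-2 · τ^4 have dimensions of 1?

Sum the exponent of each base dimension across the product:
  M: 2·[γ]_M − 2·[m]_M + 4·[τ]_M = 2·(1) − 2·(1) + 4·(0) = 0
  L: 2·[γ]_L − 2·[m]_L + 4·[τ]_L = 2·(0) − 2·(0) + 4·(0) = 0
  T: 2·[γ]_T − 2·[m]_T + 4·[τ]_T = 2·(-2) − 2·(0) + 4·(1) = 0
All base exponents vanish — dimensionless.

yes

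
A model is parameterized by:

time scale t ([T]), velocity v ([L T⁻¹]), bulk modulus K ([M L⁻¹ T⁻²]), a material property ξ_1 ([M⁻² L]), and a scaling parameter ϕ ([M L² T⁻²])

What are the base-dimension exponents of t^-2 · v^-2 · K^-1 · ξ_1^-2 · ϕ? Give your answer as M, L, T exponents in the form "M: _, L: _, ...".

M: 4, L: -1, T: 0

Collect each base-dimension exponent across the product:
  M: −2·(0) − 2·(0) − (1) − 2·(-2) + (1) = 4
  L: −2·(0) − 2·(1) − (-1) − 2·(1) + (2) = -1
  T: −2·(1) − 2·(-1) − (-2) − 2·(0) + (-2) = 0
So the dimensions are [M⁴ L⁻¹].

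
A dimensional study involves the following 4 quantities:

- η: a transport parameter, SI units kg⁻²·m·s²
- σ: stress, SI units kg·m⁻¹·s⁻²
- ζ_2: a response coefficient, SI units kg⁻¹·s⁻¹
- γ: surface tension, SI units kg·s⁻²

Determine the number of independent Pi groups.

1

There are 4 variables and 3 base dimensions (M, L, T).
The dimension matrix has rank 3.
Independent dimensionless groups: 4 − 3 = 1.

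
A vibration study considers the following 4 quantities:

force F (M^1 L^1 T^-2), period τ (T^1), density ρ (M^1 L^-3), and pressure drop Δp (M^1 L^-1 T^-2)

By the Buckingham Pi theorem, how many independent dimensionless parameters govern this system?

There are 4 variables and 3 base dimensions (M, L, T).
The dimension matrix has rank 3.
Independent dimensionless groups: 4 − 3 = 1.

1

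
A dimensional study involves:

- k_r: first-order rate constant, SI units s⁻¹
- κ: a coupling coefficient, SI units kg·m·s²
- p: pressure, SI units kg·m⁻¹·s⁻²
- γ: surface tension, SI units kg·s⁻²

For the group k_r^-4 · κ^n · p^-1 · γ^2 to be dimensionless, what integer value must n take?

Balance the M exponent: (1)·n from κ, plus −4·(0) − (1) + 2·(1) = 1 from the rest, must sum to zero.
n + 1 = 0, so n = -1.

-1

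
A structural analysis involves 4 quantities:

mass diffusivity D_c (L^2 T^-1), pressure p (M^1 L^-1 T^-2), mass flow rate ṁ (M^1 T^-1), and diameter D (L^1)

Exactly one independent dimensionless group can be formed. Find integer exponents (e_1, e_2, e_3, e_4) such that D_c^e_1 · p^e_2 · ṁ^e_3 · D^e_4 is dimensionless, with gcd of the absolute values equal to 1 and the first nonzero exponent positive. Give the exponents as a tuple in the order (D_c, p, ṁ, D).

M: e_1·(0) + e_2·(1) + e_3·(1) + e_4·(0) = 0
L: e_1·(2) + e_2·(-1) + e_3·(0) + e_4·(1) = 0
T: e_1·(-1) + e_2·(-2) + e_3·(-1) + e_4·(0) = 0
Solving this homogeneous linear system for the smallest-integer solution (first nonzero entry positive) gives (1, -1, 1, -3).

(1, -1, 1, -3)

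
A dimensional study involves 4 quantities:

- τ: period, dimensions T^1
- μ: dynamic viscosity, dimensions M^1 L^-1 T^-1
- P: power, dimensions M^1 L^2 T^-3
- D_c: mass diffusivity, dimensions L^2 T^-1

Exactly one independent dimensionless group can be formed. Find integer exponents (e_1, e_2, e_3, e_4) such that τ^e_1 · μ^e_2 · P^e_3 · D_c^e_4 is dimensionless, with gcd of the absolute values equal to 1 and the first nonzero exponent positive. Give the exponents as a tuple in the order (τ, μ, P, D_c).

(1, -2, 2, -3)

M: e_1·(0) + e_2·(1) + e_3·(1) + e_4·(0) = 0
L: e_1·(0) + e_2·(-1) + e_3·(2) + e_4·(2) = 0
T: e_1·(1) + e_2·(-1) + e_3·(-3) + e_4·(-1) = 0
Solving this homogeneous linear system for the smallest-integer solution (first nonzero entry positive) gives (1, -2, 2, -3).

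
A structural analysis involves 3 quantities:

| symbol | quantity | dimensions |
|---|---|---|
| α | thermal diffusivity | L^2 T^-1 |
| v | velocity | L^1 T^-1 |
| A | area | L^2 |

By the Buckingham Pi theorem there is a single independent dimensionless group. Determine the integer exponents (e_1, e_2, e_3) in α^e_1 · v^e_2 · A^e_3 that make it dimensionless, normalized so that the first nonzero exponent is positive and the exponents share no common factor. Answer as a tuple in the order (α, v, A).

(2, -2, -1)

L: e_1·(2) + e_2·(1) + e_3·(2) = 0
T: e_1·(-1) + e_2·(-1) + e_3·(0) = 0
Solving this homogeneous linear system for the smallest-integer solution (first nonzero entry positive) gives (2, -2, -1).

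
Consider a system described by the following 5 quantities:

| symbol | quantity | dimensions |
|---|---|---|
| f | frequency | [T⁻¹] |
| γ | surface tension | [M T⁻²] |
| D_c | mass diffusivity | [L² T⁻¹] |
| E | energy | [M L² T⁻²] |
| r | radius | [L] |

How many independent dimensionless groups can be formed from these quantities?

There are 5 variables and 3 base dimensions (M, L, T).
The dimension matrix has rank 3.
Independent dimensionless groups: 5 − 3 = 2.

2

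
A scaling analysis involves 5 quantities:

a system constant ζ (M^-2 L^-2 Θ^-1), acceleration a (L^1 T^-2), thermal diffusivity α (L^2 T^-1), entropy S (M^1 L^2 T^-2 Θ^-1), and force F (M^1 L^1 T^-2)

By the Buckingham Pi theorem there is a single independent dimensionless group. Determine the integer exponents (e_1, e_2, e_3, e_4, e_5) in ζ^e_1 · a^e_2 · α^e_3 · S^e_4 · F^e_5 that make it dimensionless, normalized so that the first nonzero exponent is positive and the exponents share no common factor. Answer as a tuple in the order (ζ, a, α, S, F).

M: e_1·(-2) + e_2·(0) + e_3·(0) + e_4·(1) + e_5·(1) = 0
L: e_1·(-2) + e_2·(1) + e_3·(2) + e_4·(2) + e_5·(1) = 0
T: e_1·(0) + e_2·(-2) + e_3·(-1) + e_4·(-2) + e_5·(-2) = 0
Θ: e_1·(-1) + e_2·(0) + e_3·(0) + e_4·(-1) + e_5·(0) = 0
Solving this homogeneous linear system for the smallest-integer solution (first nonzero entry positive) gives (1, -3, 2, -1, 3).

(1, -3, 2, -1, 3)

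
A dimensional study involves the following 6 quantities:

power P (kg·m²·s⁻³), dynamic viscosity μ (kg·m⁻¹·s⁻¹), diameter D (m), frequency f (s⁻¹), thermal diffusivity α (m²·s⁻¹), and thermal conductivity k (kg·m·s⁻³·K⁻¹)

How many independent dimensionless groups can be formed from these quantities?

2

There are 6 variables and 4 base dimensions (M, L, T, Θ).
The dimension matrix has rank 4.
Independent dimensionless groups: 6 − 4 = 2.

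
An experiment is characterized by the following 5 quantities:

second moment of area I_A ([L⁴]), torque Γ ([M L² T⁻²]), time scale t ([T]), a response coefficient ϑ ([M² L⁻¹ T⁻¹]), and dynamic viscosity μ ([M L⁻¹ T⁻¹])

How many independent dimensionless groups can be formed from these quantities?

There are 5 variables and 3 base dimensions (M, L, T).
The dimension matrix has rank 3.
Independent dimensionless groups: 5 − 3 = 2.

2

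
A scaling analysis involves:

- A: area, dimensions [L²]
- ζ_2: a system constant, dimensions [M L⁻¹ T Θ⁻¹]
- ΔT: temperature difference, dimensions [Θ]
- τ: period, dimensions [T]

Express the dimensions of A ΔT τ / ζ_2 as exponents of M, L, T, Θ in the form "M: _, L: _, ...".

M: -1, L: 3, T: 0, Θ: 2

Collect each base-dimension exponent across the product:
  M: (0) − (1) + (0) + (0) = -1
  L: (2) − (-1) + (0) + (0) = 3
  T: (0) − (1) + (0) + (1) = 0
  Θ: (0) − (-1) + (1) + (0) = 2
So the dimensions are [M⁻¹ L³ Θ²].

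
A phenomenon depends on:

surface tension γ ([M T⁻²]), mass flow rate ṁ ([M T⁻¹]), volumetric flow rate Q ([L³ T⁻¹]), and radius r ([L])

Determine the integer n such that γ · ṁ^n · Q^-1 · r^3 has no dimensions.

Balance the M exponent: (1)·n from ṁ, plus (1) − (0) + 3·(0) = 1 from the rest, must sum to zero.
n + 1 = 0, so n = -1.

-1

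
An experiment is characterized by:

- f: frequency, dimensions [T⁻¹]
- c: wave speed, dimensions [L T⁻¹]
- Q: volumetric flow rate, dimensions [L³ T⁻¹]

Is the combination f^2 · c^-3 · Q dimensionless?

yes

Sum the exponent of each base dimension across the product:
  M: 2·[f]_M − 3·[c]_M + [Q]_M = 2·(0) − 3·(0) + (0) = 0
  L: 2·[f]_L − 3·[c]_L + [Q]_L = 2·(0) − 3·(1) + (3) = 0
  T: 2·[f]_T − 3·[c]_T + [Q]_T = 2·(-1) − 3·(-1) + (-1) = 0
  Θ: 2·[f]_Θ − 3·[c]_Θ + [Q]_Θ = 2·(0) − 3·(0) + (0) = 0
All base exponents vanish — dimensionless.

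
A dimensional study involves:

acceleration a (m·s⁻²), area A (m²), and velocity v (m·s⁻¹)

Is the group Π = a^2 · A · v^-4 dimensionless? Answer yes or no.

Sum the exponent of each base dimension across the product:
  L: 2·[a]_L + [A]_L − 4·[v]_L = 2·(1) + (2) − 4·(1) = 0
  T: 2·[a]_T + [A]_T − 4·[v]_T = 2·(-2) + (0) − 4·(-1) = 0
All base exponents vanish — dimensionless.

yes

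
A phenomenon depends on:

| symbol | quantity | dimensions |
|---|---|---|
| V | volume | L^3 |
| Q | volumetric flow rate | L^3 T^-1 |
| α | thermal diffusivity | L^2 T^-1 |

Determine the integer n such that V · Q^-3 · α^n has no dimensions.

Balance the L exponent: (2)·n from α, plus (3) − 3·(3) = -6 from the rest, must sum to zero.
2n − 6 = 0, so n = 3.

3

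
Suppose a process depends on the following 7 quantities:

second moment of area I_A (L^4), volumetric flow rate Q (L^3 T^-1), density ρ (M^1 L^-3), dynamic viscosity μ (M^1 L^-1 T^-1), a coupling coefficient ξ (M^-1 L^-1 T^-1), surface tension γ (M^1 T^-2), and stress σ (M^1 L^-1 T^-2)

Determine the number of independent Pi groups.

4

There are 7 variables and 3 base dimensions (M, L, T).
The dimension matrix has rank 3.
Independent dimensionless groups: 7 − 3 = 4.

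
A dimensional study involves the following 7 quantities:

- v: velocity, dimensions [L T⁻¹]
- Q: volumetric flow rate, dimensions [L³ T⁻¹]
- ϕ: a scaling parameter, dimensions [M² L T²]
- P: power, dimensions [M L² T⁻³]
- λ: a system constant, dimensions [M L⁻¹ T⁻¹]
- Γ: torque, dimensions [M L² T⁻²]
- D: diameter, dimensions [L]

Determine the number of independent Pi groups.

There are 7 variables and 3 base dimensions (M, L, T).
The dimension matrix has rank 3.
Independent dimensionless groups: 7 − 3 = 4.

4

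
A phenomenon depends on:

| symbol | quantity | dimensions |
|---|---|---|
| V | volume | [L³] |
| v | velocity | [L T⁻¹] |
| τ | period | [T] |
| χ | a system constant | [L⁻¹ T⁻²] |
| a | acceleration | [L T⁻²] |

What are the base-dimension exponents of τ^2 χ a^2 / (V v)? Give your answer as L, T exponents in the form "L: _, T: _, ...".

Collect each base-dimension exponent across the product:
  L: −(3) − (1) + 2·(0) + (-1) + 2·(1) = -3
  T: −(0) − (-1) + 2·(1) + (-2) + 2·(-2) = -3
So the dimensions are [L⁻³ T⁻³].

L: -3, T: -3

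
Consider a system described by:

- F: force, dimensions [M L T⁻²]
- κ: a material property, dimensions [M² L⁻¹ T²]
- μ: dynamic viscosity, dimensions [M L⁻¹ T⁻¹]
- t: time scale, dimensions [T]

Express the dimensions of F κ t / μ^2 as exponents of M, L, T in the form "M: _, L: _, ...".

Collect each base-dimension exponent across the product:
  M: (1) + (2) − 2·(1) + (0) = 1
  L: (1) + (-1) − 2·(-1) + (0) = 2
  T: (-2) + (2) − 2·(-1) + (1) = 3
So the dimensions are [M L² T³].

M: 1, L: 2, T: 3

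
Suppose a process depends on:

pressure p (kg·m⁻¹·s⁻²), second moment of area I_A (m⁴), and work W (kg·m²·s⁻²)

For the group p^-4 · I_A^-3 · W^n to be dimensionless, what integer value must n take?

Balance the M exponent: (1)·n from W, plus −4·(1) − 3·(0) = -4 from the rest, must sum to zero.
n − 4 = 0, so n = 4.

4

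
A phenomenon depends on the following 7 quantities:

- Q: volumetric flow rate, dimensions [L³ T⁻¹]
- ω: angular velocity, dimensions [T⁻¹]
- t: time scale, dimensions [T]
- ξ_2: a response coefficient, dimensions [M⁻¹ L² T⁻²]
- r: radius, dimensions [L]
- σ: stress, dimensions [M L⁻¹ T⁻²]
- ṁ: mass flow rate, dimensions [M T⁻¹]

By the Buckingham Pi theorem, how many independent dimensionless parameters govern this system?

4

There are 7 variables and 3 base dimensions (M, L, T).
The dimension matrix has rank 3.
Independent dimensionless groups: 7 − 3 = 4.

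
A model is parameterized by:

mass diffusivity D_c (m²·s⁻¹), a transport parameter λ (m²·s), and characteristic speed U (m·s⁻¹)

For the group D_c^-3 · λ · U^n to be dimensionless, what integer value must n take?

4

Balance the L exponent: (1)·n from U, plus −3·(2) + (2) = -4 from the rest, must sum to zero.
n − 4 = 0, so n = 4.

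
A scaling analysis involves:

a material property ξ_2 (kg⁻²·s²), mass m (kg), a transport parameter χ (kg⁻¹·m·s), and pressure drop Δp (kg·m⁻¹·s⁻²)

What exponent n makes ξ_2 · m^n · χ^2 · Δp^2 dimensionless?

2

Balance the M exponent: (1)·n from m, plus (-2) + 2·(-1) + 2·(1) = -2 from the rest, must sum to zero.
n − 2 = 0, so n = 2.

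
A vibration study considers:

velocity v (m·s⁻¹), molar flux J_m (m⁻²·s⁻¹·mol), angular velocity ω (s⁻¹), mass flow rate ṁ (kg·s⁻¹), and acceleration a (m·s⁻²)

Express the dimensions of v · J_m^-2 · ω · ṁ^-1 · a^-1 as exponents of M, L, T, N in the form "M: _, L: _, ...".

Collect each base-dimension exponent across the product:
  M: (0) − 2·(0) + (0) − (1) − (0) = -1
  L: (1) − 2·(-2) + (0) − (0) − (1) = 4
  T: (-1) − 2·(-1) + (-1) − (-1) − (-2) = 3
  N: (0) − 2·(1) + (0) − (0) − (0) = -2
So the dimensions are [M⁻¹ L⁴ T³ N⁻²].

M: -1, L: 4, T: 3, N: -2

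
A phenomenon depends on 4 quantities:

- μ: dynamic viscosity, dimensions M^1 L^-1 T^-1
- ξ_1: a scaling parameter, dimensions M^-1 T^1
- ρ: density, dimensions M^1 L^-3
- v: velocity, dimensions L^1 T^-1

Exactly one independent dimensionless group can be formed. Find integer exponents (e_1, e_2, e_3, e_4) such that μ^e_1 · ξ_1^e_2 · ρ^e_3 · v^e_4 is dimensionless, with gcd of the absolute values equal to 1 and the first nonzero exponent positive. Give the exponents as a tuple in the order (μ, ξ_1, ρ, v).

M: e_1·(1) + e_2·(-1) + e_3·(1) + e_4·(0) = 0
L: e_1·(-1) + e_2·(0) + e_3·(-3) + e_4·(1) = 0
T: e_1·(-1) + e_2·(1) + e_3·(0) + e_4·(-1) = 0
Solving this homogeneous linear system for the smallest-integer solution (first nonzero entry positive) gives (2, 1, -1, -1).

(2, 1, -1, -1)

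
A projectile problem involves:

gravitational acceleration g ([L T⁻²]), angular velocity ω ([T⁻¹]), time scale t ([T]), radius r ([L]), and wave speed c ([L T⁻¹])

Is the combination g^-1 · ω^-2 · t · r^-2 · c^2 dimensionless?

Sum the exponent of each base dimension across the product:
  L: −[g]_L − 2·[ω]_L + [t]_L − 2·[r]_L + 2·[c]_L = −(1) − 2·(0) + (0) − 2·(1) + 2·(1) = -1
  T: −[g]_T − 2·[ω]_T + [t]_T − 2·[r]_T + 2·[c]_T = −(-2) − 2·(-1) + (1) − 2·(0) + 2·(-1) = 3
Net dimensions [L⁻¹ T³] ≠ [1] — not dimensionless.

no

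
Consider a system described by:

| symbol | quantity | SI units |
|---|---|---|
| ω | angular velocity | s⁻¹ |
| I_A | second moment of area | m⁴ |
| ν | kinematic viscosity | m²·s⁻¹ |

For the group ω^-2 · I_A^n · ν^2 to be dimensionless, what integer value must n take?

-1

Balance the L exponent: (4)·n from I_A, plus −2·(0) + 2·(2) = 4 from the rest, must sum to zero.
4n + 4 = 0, so n = -1.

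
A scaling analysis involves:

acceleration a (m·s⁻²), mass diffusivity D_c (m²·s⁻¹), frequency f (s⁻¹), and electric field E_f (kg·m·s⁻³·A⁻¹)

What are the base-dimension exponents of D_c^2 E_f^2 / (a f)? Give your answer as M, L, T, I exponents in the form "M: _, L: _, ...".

M: 2, L: 5, T: -5, I: -2

Collect each base-dimension exponent across the product:
  M: −(0) + 2·(0) − (0) + 2·(1) = 2
  L: −(1) + 2·(2) − (0) + 2·(1) = 5
  T: −(-2) + 2·(-1) − (-1) + 2·(-3) = -5
  I: −(0) + 2·(0) − (0) + 2·(-1) = -2
So the dimensions are [M² L⁵ T⁻⁵ I⁻²].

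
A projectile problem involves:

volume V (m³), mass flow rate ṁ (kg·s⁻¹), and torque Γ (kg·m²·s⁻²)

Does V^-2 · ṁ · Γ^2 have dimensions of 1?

no

Sum the exponent of each base dimension across the product:
  M: −2·[V]_M + [ṁ]_M + 2·[Γ]_M = −2·(0) + (1) + 2·(1) = 3
  L: −2·[V]_L + [ṁ]_L + 2·[Γ]_L = −2·(3) + (0) + 2·(2) = -2
  T: −2·[V]_T + [ṁ]_T + 2·[Γ]_T = −2·(0) + (-1) + 2·(-2) = -5
Net dimensions [M³ L⁻² T⁻⁵] ≠ [1] — not dimensionless.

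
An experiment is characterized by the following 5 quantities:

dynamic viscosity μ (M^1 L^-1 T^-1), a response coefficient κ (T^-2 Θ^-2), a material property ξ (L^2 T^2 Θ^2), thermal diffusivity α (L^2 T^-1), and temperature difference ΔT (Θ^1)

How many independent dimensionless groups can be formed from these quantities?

1

There are 5 variables and 4 base dimensions (M, L, T, Θ).
The dimension matrix has rank 4.
Independent dimensionless groups: 5 − 4 = 1.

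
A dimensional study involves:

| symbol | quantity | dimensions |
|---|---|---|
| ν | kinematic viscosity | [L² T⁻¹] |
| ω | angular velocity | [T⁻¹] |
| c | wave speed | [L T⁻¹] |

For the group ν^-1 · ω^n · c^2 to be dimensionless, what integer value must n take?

-1

Balance the T exponent: (-1)·n from ω, plus −(-1) + 2·(-1) = -1 from the rest, must sum to zero.
−n − 1 = 0, so n = -1.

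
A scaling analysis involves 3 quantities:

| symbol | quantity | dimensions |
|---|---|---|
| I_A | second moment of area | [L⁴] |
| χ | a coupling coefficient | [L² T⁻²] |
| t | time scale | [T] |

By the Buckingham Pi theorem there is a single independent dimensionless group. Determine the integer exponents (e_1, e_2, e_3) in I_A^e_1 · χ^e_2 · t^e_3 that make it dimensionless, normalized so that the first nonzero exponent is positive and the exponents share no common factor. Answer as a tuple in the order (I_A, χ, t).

(1, -2, -4)

L: e_1·(4) + e_2·(2) + e_3·(0) = 0
T: e_1·(0) + e_2·(-2) + e_3·(1) = 0
Solving this homogeneous linear system for the smallest-integer solution (first nonzero entry positive) gives (1, -2, -4).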